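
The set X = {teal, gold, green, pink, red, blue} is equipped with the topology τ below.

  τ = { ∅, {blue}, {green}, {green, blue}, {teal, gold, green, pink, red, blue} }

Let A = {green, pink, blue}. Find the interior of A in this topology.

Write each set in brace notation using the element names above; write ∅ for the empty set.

{green, blue}

U open, U⊆A: ∅, {blue}, {green}, {green, blue}. int(A) = ⋃ = {green, blue}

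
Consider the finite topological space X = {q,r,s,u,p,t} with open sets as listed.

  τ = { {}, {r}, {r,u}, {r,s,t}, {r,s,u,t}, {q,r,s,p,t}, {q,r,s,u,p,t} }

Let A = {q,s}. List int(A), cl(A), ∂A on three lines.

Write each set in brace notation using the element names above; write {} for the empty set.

open subsets of A: {}; so int(A) = {}
closure: X∖int(X∖A) = X∖{r,u} = {q,s,p,t}
∂A = {q,s,p,t} minus {} = {q,s,p,t}

int(A) = {}
cl(A)  = {q,s,p,t}
∂A     = {q,s,p,t}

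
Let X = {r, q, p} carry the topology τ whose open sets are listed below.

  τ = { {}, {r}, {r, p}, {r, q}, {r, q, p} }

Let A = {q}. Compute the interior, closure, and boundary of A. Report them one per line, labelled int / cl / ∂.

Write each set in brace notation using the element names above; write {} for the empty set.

int(A) = {}
cl(A)  = {q}
∂A     = {q}

U open, U⊆A: {}. int(A) = ⋃ = {}
X∖A={r, p}, int(X∖A)={r, p}, hence cl(A)={q}
∂A: remove int from cl → {q}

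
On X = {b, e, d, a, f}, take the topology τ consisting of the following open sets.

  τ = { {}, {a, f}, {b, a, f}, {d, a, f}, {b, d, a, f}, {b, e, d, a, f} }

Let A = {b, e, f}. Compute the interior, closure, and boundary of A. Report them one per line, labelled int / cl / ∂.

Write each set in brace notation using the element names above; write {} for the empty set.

int(A) = {}
cl(A)  = {b, e, d, a, f}
∂A     = {b, e, d, a, f}

interior: largest open inside A is {} (from {})
cl via duality: int({d, a}) = {}, so X∖{} = {b, e, d, a, f}
cl∖int = {b, e, d, a, f}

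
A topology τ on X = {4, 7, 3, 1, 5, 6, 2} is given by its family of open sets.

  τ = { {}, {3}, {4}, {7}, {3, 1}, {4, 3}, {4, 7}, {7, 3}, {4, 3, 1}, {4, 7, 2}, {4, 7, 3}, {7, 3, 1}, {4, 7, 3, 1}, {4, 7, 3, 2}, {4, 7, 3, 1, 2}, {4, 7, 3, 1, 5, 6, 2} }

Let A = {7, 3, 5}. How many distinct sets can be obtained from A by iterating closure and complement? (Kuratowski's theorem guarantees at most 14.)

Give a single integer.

cl via duality: int({4, 1, 6, 2}) = {4}, so X∖{4} = {7, 3, 1, 5, 6, 2}
Write k for closure, c for complement:
  1. A     = {7, 3, 5}
  2. kA    = {7, 3, 1, 5, 6, 2}
  3. cA    = {4, 1, 6, 2}
  4. ckA   = {4}
  5. kcA   = {4, 1, 5, 6, 2}
  6. kckA  = {4, 5, 6, 2}
  7. ckcA  = {7, 3}
  8. ckckA = {7, 3, 1}
applying k or c yields no new set

8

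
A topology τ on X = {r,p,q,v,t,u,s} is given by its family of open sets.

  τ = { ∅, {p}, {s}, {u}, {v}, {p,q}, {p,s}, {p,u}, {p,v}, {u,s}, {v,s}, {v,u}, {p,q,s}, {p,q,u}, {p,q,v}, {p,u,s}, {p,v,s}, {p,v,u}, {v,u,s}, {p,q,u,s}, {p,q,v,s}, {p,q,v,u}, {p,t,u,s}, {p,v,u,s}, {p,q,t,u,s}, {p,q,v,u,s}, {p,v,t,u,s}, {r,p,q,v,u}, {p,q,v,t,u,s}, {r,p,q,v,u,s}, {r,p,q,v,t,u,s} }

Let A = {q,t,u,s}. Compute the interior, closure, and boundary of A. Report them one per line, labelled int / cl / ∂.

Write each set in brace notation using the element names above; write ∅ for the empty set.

U open, U⊆A: ∅, {u}, {s}, {u,s}. int(A) = ⋃ = {u,s}
X∖A={r,p,v}, int(X∖A)={p,v}, hence cl(A)={r,q,t,u,s}
∂A: remove int from cl → {r,q,t}

int(A) = {u,s}
cl(A)  = {r,q,t,u,s}
∂A     = {r,q,t}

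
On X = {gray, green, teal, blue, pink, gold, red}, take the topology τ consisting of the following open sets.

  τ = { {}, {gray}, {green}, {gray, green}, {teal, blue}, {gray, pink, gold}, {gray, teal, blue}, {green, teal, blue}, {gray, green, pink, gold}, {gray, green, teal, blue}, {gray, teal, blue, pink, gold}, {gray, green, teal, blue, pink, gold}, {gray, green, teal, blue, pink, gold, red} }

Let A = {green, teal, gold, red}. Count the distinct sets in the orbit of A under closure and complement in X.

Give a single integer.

12

cl via duality: int({gray, blue, pink}) = {gray}, so X∖{gray} = {green, teal, blue, pink, gold, red}
Write k for closure, c for complement:
  1. A     = {green, teal, gold, red}
  2. kA    = {green, teal, blue, pink, gold, red}
  3. cA    = {gray, blue, pink}
  4. ckA   = {gray}
  5. kcA   = {gray, teal, blue, pink, gold, red}
  6. kckA  = {gray, pink, gold, red}
  7. ckcA  = {green}
  8. ckckA = {green, teal, blue}
  9. kckcA = {green, red}
  10. kckckA = {green, teal, blue, red}
  11. ckckcA = {gray, teal, blue, pink, gold}
  12. ckckckA = {gray, pink, gold}
applying k or c yields no new set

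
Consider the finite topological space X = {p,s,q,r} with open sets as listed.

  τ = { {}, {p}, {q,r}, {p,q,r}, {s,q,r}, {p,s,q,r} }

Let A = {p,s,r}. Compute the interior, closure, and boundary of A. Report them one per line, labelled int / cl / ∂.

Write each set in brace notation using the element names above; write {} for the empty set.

opens ⊆ A: {}, {p}; union → int = {p}
complement {q}; its interior {}; cl(A) = X∖{} = {p,s,q,r}
boundary = {p,s,q,r} ∖ {p} = {s,q,r}

int(A) = {p}
cl(A)  = {p,s,q,r}
∂A     = {s,q,r}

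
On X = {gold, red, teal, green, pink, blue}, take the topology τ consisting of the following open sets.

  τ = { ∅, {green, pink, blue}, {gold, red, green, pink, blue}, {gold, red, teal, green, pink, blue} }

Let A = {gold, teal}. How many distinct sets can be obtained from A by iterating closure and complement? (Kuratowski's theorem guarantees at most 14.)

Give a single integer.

cl via duality: int({red, green, pink, blue}) = {green, pink, blue}, so X∖{green, pink, blue} = {gold, red, teal}
Write k for closure, c for complement:
  1. A     = {gold, teal}
  2. kA    = {gold, red, teal}
  3. cA    = {red, green, pink, blue}
  4. ckA   = {green, pink, blue}
  5. kcA   = {gold, red, teal, green, pink, blue}
  6. ckcA  = ∅
applying k or c yields no new set

6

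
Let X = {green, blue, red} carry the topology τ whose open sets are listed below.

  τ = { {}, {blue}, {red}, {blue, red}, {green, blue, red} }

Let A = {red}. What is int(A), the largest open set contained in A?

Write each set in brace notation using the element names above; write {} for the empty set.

{red}

opens ⊆ A: {}, {red}; union → int = {red}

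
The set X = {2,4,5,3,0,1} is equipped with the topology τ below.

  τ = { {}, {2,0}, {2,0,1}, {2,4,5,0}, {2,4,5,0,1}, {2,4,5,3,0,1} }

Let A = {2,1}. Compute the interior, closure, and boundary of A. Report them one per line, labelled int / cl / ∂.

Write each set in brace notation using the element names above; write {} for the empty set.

int(A) = {}
cl(A)  = {2,4,5,3,0,1}
∂A     = {2,4,5,3,0,1}

open subsets of A: {}; so int(A) = {}
closure: X∖int(X∖A) = X∖{} = {2,4,5,3,0,1}
∂A = {2,4,5,3,0,1} minus {} = {2,4,5,3,0,1}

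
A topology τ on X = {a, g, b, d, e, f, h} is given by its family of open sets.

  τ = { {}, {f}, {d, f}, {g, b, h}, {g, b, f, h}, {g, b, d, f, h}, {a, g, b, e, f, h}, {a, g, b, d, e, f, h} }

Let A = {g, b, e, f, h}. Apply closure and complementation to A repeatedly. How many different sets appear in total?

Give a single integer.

complement {a, d}; its interior {}; cl(A) = X∖{} = {a, g, b, d, e, f, h}
With k = closure, c = complement:
  1. A     = {g, b, e, f, h}
  2. kA    = {a, g, b, d, e, f, h}
  3. cA    = {a, d}
  4. ckA   = {}
  5. kcA   = {a, d, e}
  6. ckcA  = {g, b, f, h}
k, c of each give nothing new

6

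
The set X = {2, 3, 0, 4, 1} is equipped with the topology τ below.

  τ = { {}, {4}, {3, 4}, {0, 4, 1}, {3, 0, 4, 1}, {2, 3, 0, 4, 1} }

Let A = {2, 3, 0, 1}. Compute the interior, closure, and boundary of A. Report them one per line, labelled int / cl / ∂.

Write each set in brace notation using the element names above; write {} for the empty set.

int(A) = {}
cl(A)  = {2, 3, 0, 1}
∂A     = {2, 3, 0, 1}

opens ⊆ A: {}; union → int = {}
complement {4}; its interior {4}; cl(A) = X∖{4} = {2, 3, 0, 1}
boundary = {2, 3, 0, 1} ∖ {} = {2, 3, 0, 1}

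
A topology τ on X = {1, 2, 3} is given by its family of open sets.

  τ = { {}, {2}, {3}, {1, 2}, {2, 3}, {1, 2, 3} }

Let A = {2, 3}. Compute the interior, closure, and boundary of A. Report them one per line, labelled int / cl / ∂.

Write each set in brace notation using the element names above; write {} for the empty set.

opens ⊆ A: {}, {2}, {3}, {2, 3}; union → int = {2, 3}
complement {1}; its interior {}; cl(A) = X∖{} = {1, 2, 3}
boundary = {1, 2, 3} ∖ {2, 3} = {1}

int(A) = {2, 3}
cl(A)  = {1, 2, 3}
∂A     = {1}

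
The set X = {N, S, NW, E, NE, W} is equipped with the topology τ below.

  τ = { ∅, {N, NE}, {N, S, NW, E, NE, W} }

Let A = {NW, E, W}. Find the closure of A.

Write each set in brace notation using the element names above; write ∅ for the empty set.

{S, NW, E, W}

X∖A={N, S, NE}, int(X∖A)={N, NE}, hence cl(A)={S, NW, E, W}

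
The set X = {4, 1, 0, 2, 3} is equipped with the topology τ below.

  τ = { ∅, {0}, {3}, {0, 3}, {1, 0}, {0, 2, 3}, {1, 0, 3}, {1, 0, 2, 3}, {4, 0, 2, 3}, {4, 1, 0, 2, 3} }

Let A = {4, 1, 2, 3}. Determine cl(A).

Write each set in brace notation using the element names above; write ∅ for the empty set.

X∖A={0}, int(X∖A)={0}, hence cl(A)={4, 1, 2, 3}

{4, 1, 2, 3}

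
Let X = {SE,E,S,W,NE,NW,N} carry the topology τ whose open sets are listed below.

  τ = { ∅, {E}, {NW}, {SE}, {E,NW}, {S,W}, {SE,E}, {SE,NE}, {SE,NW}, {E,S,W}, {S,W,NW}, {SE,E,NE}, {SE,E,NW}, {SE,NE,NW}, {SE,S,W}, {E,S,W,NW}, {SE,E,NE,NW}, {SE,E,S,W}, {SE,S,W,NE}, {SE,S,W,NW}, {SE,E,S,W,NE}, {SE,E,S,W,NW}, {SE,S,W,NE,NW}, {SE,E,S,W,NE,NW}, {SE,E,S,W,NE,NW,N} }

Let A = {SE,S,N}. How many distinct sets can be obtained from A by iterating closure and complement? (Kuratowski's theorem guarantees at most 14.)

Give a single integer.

complement {E,W,NE,NW}; its interior {E,NW}; cl(A) = X∖{E,NW} = {SE,S,W,NE,N}
With k = closure, c = complement:
  1. A     = {SE,S,N}
  2. kA    = {SE,S,W,NE,N}
  3. cA    = {E,W,NE,NW}
  4. ckA   = {E,NW}
  5. kcA   = {E,S,W,NE,NW,N}
  6. kckA  = {E,NW,N}
  7. ckcA  = {SE}
  8. ckckA = {SE,S,W,NE}
  9. kckcA = {SE,NE,N}
  10. ckckcA = {E,S,W,NW}
  11. kckckcA = {E,S,W,NW,N}
  12. ckckckcA = {SE,NE}
k, c of each give nothing new

12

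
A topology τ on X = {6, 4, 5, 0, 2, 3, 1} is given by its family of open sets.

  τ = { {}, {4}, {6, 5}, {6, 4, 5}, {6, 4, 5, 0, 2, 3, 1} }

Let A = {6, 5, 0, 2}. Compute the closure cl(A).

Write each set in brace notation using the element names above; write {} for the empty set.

{6, 5, 0, 2, 3, 1}

closure: X∖int(X∖A) = X∖{4} = {6, 5, 0, 2, 3, 1}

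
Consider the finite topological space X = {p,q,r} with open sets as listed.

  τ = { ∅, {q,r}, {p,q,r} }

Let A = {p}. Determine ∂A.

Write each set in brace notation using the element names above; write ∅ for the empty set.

{p}

open subsets of A: ∅; so int(A) = ∅
closure: X∖int(X∖A) = X∖{q,r} = {p}
∂A = {p} minus ∅ = {p}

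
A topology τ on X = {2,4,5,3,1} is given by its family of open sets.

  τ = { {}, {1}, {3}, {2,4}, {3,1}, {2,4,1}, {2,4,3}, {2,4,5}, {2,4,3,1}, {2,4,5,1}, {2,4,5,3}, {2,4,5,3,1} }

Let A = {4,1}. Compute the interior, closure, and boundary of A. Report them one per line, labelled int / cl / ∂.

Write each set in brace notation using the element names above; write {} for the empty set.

U open, U⊆A: {}, {1}. int(A) = ⋃ = {1}
X∖A={2,5,3}, int(X∖A)={3}, hence cl(A)={2,4,5,1}
∂A: remove int from cl → {2,4,5}

int(A) = {1}
cl(A)  = {2,4,5,1}
∂A     = {2,4,5}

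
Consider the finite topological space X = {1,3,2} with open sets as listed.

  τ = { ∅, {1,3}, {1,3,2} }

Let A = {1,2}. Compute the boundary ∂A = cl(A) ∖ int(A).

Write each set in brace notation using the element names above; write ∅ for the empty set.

{1,3,2}

open subsets of A: ∅; so int(A) = ∅
closure: X∖int(X∖A) = X∖∅ = {1,3,2}
∂A = {1,3,2} minus ∅ = {1,3,2}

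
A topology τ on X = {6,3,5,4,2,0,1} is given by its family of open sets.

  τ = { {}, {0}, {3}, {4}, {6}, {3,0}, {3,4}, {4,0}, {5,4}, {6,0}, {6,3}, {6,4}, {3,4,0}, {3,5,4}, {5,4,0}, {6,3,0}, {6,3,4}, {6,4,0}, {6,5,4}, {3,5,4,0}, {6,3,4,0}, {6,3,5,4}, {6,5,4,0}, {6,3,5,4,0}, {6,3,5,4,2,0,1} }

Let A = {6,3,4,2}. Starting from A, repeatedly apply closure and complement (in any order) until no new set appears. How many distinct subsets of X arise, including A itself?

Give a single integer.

8

cl via duality: int({5,0,1}) = {0}, so X∖{0} = {6,3,5,4,2,1}
Write k for closure, c for complement:
  1. A     = {6,3,4,2}
  2. kA    = {6,3,5,4,2,1}
  3. cA    = {5,0,1}
  4. ckA   = {0}
  5. kcA   = {5,2,0,1}
  6. kckA  = {2,0,1}
  7. ckcA  = {6,3,4}
  8. ckckA = {6,3,5,4}
applying k or c yields no new set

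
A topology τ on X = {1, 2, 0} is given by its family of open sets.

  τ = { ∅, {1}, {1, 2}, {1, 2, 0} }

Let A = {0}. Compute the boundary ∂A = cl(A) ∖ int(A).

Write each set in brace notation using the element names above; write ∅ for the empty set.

opens ⊆ A: ∅; union → int = ∅
complement {1, 2}; its interior {1, 2}; cl(A) = X∖{1, 2} = {0}
boundary = {0} ∖ ∅ = {0}

{0}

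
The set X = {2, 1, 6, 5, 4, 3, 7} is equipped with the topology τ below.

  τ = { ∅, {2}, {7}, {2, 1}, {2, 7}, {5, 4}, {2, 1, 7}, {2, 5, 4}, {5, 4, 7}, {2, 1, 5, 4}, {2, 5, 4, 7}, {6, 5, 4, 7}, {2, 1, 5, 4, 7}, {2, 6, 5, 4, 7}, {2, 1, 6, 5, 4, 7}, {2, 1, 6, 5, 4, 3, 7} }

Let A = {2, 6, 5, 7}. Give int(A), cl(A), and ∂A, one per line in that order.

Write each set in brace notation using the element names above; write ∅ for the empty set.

int(A) = {2, 7}
cl(A)  = {2, 1, 6, 5, 4, 3, 7}
∂A     = {1, 6, 5, 4, 3}

open subsets of A: ∅, {7}, {2}, {2, 7}; so int(A) = {2, 7}
closure: X∖int(X∖A) = X∖∅ = {2, 1, 6, 5, 4, 3, 7}
∂A = {2, 1, 6, 5, 4, 3, 7} minus {2, 7} = {1, 6, 5, 4, 3}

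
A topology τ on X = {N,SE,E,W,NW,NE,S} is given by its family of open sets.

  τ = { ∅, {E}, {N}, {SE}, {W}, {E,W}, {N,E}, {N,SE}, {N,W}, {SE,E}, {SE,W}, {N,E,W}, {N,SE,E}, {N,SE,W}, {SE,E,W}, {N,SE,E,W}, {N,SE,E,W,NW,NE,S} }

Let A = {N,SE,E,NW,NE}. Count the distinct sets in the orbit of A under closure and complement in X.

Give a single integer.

6

cl via duality: int({W,S}) = {W}, so X∖{W} = {N,SE,E,NW,NE,S}
Write k for closure, c for complement:
  1. A     = {N,SE,E,NW,NE}
  2. kA    = {N,SE,E,NW,NE,S}
  3. cA    = {W,S}
  4. ckA   = {W}
  5. kcA   = {W,NW,NE,S}
  6. ckcA  = {N,SE,E}
applying k or c yields no new set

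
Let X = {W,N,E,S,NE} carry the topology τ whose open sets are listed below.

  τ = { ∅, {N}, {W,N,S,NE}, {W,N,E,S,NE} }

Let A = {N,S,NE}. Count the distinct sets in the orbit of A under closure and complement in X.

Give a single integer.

closure: X∖int(X∖A) = X∖∅ = {W,N,E,S,NE}
Let k=closure and c=complement:
  1. A     = {N,S,NE}
  2. kA    = {W,N,E,S,NE}
  3. cA    = {W,E}
  4. ckA   = ∅
  5. kcA   = {W,E,S,NE}
  6. ckcA  = {N}
— saturated at 6

6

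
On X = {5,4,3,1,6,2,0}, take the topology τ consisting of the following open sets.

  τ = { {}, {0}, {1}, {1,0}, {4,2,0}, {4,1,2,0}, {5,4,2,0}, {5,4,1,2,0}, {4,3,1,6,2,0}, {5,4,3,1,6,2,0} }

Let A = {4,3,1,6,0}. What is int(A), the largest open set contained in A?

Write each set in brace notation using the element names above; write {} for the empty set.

{1,0}

U open, U⊆A: {}, {0}, {1}, {1,0}. int(A) = ⋃ = {1,0}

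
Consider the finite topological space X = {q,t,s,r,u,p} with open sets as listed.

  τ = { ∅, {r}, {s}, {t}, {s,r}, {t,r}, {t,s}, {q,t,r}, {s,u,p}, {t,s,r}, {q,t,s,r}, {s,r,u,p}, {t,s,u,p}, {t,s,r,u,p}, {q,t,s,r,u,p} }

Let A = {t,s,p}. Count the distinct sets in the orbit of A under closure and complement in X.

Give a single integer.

8

complement {q,r,u}; its interior {r}; cl(A) = X∖{r} = {q,t,s,u,p}
With k = closure, c = complement:
  1. A     = {t,s,p}
  2. kA    = {q,t,s,u,p}
  3. cA    = {q,r,u}
  4. ckA   = {r}
  5. kcA   = {q,r,u,p}
  6. kckA  = {q,r}
  7. ckcA  = {t,s}
  8. ckckA = {t,s,u,p}
k, c of each give nothing new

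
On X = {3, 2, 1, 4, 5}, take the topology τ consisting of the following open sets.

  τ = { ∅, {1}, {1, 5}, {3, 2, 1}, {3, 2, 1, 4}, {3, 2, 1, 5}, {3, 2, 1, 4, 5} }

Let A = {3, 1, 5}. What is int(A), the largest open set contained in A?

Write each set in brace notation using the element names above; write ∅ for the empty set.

{1, 5}

opens ⊆ A: ∅, {1}, {1, 5}; union → int = {1, 5}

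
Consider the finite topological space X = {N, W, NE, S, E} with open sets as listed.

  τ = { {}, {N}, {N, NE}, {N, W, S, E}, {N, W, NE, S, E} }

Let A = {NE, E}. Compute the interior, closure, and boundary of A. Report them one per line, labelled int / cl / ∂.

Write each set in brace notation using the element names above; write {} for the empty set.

int(A) = {}
cl(A)  = {W, NE, S, E}
∂A     = {W, NE, S, E}

open subsets of A: {}; so int(A) = {}
closure: X∖int(X∖A) = X∖{N} = {W, NE, S, E}
∂A = {W, NE, S, E} minus {} = {W, NE, S, E}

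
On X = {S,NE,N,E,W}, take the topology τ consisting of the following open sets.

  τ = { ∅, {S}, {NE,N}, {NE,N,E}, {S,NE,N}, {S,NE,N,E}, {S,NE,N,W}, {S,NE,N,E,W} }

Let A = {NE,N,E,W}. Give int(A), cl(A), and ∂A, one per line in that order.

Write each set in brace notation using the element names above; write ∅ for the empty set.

open subsets of A: ∅, {NE,N}, {NE,N,E}; so int(A) = {NE,N,E}
closure: X∖int(X∖A) = X∖{S} = {NE,N,E,W}
∂A = {NE,N,E,W} minus {NE,N,E} = {W}

int(A) = {NE,N,E}
cl(A)  = {NE,N,E,W}
∂A     = {W}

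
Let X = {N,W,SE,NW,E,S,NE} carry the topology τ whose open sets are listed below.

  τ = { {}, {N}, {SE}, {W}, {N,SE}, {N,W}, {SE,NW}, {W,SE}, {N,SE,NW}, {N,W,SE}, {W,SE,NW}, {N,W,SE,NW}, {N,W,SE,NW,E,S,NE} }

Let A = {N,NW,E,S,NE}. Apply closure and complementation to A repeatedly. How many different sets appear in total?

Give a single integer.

6

complement {W,SE}; its interior {W,SE}; cl(A) = X∖{W,SE} = {N,NW,E,S,NE}
With k = closure, c = complement:
  1. A     = {N,NW,E,S,NE}
  2. cA    = {W,SE}
  3. kcA   = {W,SE,NW,E,S,NE}
  4. ckcA  = {N}
  5. kckcA = {N,E,S,NE}
  6. ckckcA = {W,SE,NW}
k, c of each give nothing new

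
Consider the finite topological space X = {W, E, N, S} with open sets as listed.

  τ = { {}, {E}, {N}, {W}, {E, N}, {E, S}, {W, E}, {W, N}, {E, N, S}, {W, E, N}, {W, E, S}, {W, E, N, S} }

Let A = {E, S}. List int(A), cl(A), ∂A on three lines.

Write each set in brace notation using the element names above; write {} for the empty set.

int(A) = {E, S}
cl(A)  = {E, S}
∂A     = {}

opens ⊆ A: {}, {E}, {E, S}; union → int = {E, S}
complement {W, N}; its interior {W, N}; cl(A) = X∖{W, N} = {E, S}
boundary = {E, S} ∖ {E, S} = {}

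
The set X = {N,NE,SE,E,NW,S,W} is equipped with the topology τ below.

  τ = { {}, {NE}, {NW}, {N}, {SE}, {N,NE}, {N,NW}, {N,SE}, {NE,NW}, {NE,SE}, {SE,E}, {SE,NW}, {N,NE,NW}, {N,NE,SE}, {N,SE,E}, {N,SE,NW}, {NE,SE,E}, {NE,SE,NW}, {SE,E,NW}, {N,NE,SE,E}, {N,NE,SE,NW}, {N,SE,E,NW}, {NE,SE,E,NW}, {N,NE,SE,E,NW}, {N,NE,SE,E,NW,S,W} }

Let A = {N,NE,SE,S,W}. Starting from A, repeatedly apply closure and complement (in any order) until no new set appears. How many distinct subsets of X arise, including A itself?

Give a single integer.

8

cl via duality: int({E,NW}) = {NW}, so X∖{NW} = {N,NE,SE,E,S,W}
Write k for closure, c for complement:
  1. A     = {N,NE,SE,S,W}
  2. kA    = {N,NE,SE,E,S,W}
  3. cA    = {E,NW}
  4. ckA   = {NW}
  5. kcA   = {E,NW,S,W}
  6. kckA  = {NW,S,W}
  7. ckcA  = {N,NE,SE}
  8. ckckA = {N,NE,SE,E}
applying k or c yields no new set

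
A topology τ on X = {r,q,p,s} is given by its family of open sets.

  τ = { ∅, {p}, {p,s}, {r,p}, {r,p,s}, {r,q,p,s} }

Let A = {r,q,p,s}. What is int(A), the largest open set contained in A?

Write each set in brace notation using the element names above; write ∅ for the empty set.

{r,q,p,s}

U open, U⊆A: ∅, {p}, {r,p}, {p,s}, {r,p,s}, {r,q,p,s}. int(A) = ⋃ = {r,q,p,s}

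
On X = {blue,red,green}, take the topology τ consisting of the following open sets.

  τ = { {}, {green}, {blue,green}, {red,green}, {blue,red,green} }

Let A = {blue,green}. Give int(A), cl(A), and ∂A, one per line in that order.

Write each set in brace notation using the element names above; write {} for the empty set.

int(A) = {blue,green}
cl(A)  = {blue,red,green}
∂A     = {red}

U open, U⊆A: {}, {green}, {blue,green}. int(A) = ⋃ = {blue,green}
X∖A={red}, int(X∖A)={}, hence cl(A)={blue,red,green}
∂A: remove int from cl → {red}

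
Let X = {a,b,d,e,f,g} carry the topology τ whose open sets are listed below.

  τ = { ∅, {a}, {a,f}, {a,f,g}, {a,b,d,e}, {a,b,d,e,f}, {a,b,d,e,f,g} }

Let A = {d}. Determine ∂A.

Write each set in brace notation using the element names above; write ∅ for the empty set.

opens ⊆ A: ∅; union → int = ∅
complement {a,b,e,f,g}; its interior {a,f,g}; cl(A) = X∖{a,f,g} = {b,d,e}
boundary = {b,d,e} ∖ ∅ = {b,d,e}

{b,d,e}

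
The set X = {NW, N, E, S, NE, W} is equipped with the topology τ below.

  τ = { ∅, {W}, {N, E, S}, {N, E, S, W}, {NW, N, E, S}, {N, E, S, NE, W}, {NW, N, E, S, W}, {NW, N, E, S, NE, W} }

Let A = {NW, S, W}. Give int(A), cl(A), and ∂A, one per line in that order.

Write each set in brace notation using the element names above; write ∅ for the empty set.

opens ⊆ A: ∅, {W}; union → int = {W}
complement {N, E, NE}; its interior ∅; cl(A) = X∖∅ = {NW, N, E, S, NE, W}
boundary = {NW, N, E, S, NE, W} ∖ {W} = {NW, N, E, S, NE}

int(A) = {W}
cl(A)  = {NW, N, E, S, NE, W}
∂A     = {NW, N, E, S, NE}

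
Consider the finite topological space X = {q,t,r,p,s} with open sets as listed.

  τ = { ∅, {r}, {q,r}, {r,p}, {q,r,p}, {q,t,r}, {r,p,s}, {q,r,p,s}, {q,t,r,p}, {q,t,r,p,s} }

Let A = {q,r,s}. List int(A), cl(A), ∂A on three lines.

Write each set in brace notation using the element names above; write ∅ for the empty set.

opens ⊆ A: ∅, {r}, {q,r}; union → int = {q,r}
complement {t,p}; its interior ∅; cl(A) = X∖∅ = {q,t,r,p,s}
boundary = {q,t,r,p,s} ∖ {q,r} = {t,p,s}

int(A) = {q,r}
cl(A)  = {q,t,r,p,s}
∂A     = {t,p,s}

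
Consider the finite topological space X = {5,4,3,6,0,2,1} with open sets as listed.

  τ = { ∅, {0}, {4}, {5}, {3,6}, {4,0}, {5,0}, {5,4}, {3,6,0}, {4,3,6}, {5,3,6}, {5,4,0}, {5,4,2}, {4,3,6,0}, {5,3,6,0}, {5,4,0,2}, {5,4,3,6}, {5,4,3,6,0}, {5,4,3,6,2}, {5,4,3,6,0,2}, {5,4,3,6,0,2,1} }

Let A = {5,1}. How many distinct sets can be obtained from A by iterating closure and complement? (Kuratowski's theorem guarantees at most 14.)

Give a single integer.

cl via duality: int({4,3,6,0,2}) = {4,3,6,0}, so X∖{4,3,6,0} = {5,2,1}
Write k for closure, c for complement:
  1. A     = {5,1}
  2. kA    = {5,2,1}
  3. cA    = {4,3,6,0,2}
  4. ckA   = {4,3,6,0}
  5. kcA   = {4,3,6,0,2,1}
  6. ckcA  = {5}
applying k or c yields no new set

6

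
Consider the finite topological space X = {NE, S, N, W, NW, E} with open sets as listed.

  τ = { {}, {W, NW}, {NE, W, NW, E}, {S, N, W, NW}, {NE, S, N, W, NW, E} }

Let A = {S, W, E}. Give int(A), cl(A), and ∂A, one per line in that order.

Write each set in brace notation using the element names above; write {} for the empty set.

int(A) = {}
cl(A)  = {NE, S, N, W, NW, E}
∂A     = {NE, S, N, W, NW, E}

interior: largest open inside A is {} (from {})
cl via duality: int({NE, N, NW}) = {}, so X∖{} = {NE, S, N, W, NW, E}
cl∖int = {NE, S, N, W, NW, E}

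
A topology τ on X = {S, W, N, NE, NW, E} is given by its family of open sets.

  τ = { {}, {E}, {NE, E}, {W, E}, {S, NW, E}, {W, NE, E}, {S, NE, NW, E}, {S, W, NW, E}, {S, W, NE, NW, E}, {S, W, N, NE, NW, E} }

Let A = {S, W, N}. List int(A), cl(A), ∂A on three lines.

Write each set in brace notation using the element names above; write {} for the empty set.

int(A) = {}
cl(A)  = {S, W, N, NW}
∂A     = {S, W, N, NW}

opens ⊆ A: {}; union → int = {}
complement {NE, NW, E}; its interior {NE, E}; cl(A) = X∖{NE, E} = {S, W, N, NW}
boundary = {S, W, N, NW} ∖ {} = {S, W, N, NW}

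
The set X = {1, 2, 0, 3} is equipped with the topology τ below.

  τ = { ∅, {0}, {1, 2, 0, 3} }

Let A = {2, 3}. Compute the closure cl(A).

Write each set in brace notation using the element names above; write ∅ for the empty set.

complement {1, 0}; its interior {0}; cl(A) = X∖{0} = {1, 2, 3}

{1, 2, 3}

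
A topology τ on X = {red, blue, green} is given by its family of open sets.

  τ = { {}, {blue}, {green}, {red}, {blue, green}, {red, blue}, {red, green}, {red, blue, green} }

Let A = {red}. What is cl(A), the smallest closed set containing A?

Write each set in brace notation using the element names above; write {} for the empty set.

closure: X∖int(X∖A) = X∖{blue, green} = {red}

{red}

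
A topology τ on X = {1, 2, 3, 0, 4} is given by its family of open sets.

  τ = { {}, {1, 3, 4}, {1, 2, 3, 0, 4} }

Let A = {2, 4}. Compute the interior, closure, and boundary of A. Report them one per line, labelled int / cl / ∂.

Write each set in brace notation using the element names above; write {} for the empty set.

int(A) = {}
cl(A)  = {1, 2, 3, 0, 4}
∂A     = {1, 2, 3, 0, 4}

U open, U⊆A: {}. int(A) = ⋃ = {}
X∖A={1, 3, 0}, int(X∖A)={}, hence cl(A)={1, 2, 3, 0, 4}
∂A: remove int from cl → {1, 2, 3, 0, 4}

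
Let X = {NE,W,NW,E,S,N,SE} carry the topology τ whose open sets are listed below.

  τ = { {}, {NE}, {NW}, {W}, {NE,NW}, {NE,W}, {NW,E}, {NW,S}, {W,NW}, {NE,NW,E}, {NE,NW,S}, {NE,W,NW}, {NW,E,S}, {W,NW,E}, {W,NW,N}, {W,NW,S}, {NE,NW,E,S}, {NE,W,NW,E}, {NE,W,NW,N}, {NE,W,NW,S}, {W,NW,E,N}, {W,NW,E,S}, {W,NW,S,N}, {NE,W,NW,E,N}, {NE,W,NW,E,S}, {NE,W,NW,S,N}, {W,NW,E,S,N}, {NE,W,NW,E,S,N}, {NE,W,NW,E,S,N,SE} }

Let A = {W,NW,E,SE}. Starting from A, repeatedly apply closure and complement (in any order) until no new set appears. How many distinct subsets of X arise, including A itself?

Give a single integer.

8

complement {NE,S,N}; its interior {NE}; cl(A) = X∖{NE} = {W,NW,E,S,N,SE}
With k = closure, c = complement:
  1. A     = {W,NW,E,SE}
  2. kA    = {W,NW,E,S,N,SE}
  3. cA    = {NE,S,N}
  4. ckA   = {NE}
  5. kcA   = {NE,S,N,SE}
  6. kckA  = {NE,SE}
  7. ckcA  = {W,NW,E}
  8. ckckA = {W,NW,E,S,N}
k, c of each give nothing new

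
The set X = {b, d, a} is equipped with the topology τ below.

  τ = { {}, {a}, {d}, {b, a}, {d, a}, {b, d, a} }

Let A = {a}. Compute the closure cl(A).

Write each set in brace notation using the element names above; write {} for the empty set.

{b, a}

complement {b, d}; its interior {d}; cl(A) = X∖{d} = {b, a}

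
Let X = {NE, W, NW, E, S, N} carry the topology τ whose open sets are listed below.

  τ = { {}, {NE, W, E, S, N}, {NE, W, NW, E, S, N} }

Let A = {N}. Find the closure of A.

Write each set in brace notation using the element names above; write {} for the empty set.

{NE, W, NW, E, S, N}

closure: X∖int(X∖A) = X∖{} = {NE, W, NW, E, S, N}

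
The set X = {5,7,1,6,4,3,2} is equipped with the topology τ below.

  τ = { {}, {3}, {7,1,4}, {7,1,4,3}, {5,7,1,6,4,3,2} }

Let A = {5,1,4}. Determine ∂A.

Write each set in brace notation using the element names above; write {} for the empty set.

U open, U⊆A: {}. int(A) = ⋃ = {}
X∖A={7,6,3,2}, int(X∖A)={3}, hence cl(A)={5,7,1,6,4,2}
∂A: remove int from cl → {5,7,1,6,4,2}

{5,7,1,6,4,2}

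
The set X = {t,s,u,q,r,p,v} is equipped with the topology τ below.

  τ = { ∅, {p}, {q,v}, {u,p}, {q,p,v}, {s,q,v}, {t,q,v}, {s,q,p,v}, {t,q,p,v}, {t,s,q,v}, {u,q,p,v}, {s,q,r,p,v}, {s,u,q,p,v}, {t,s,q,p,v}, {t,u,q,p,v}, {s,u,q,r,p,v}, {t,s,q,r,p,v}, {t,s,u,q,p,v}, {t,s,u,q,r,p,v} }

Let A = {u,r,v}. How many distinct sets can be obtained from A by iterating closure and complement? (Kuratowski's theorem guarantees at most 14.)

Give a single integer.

10

X∖A={t,s,q,p}, int(X∖A)={p}, hence cl(A)={t,s,u,q,r,v}
Orbit (k=closure, c=complement):
  1. A     = {u,r,v}
  2. kA    = {t,s,u,q,r,v}
  3. cA    = {t,s,q,p}
  4. ckA   = {p}
  5. kcA   = {t,s,u,q,r,p,v}
  6. kckA  = {u,r,p}
  7. ckcA  = ∅
  8. ckckA = {t,s,q,v}
  9. kckckA = {t,s,q,r,v}
  10. ckckckA = {u,p}
(closed under both — stop)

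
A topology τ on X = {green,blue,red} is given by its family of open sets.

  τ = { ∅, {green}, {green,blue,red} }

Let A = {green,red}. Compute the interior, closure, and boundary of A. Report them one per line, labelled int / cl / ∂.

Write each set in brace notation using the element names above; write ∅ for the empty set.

open subsets of A: ∅, {green}; so int(A) = {green}
closure: X∖int(X∖A) = X∖∅ = {green,blue,red}
∂A = {green,blue,red} minus {green} = {blue,red}

int(A) = {green}
cl(A)  = {green,blue,red}
∂A     = {blue,red}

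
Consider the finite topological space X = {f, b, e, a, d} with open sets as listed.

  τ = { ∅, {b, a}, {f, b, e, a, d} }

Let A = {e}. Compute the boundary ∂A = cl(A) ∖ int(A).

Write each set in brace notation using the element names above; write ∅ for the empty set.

{f, e, d}

opens ⊆ A: ∅; union → int = ∅
complement {f, b, a, d}; its interior {b, a}; cl(A) = X∖{b, a} = {f, e, d}
boundary = {f, e, d} ∖ ∅ = {f, e, d}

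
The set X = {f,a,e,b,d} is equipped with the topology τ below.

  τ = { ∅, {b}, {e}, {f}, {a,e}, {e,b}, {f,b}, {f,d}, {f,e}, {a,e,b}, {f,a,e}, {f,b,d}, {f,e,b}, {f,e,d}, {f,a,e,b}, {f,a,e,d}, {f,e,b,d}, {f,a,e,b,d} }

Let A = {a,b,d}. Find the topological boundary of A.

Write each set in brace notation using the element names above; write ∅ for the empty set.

{a,d}

U open, U⊆A: ∅, {b}. int(A) = ⋃ = {b}
X∖A={f,e}, int(X∖A)={f,e}, hence cl(A)={a,b,d}
∂A: remove int from cl → {a,d}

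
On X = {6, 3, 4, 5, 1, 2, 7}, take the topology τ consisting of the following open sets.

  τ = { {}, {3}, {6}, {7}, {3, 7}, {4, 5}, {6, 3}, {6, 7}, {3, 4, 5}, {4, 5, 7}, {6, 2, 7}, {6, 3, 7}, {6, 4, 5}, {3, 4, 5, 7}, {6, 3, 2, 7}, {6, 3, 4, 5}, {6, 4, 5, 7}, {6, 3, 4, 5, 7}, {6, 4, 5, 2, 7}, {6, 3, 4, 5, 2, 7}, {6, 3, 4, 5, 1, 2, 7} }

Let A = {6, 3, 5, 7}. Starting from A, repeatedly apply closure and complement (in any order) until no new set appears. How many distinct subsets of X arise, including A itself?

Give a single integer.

10

X∖A={4, 1, 2}, int(X∖A)={}, hence cl(A)={6, 3, 4, 5, 1, 2, 7}
Orbit (k=closure, c=complement):
  1. A     = {6, 3, 5, 7}
  2. kA    = {6, 3, 4, 5, 1, 2, 7}
  3. cA    = {4, 1, 2}
  4. ckA   = {}
  5. kcA   = {4, 5, 1, 2}
  6. ckcA  = {6, 3, 7}
  7. kckcA = {6, 3, 1, 2, 7}
  8. ckckcA = {4, 5}
  9. kckckcA = {4, 5, 1}
  10. ckckckcA = {6, 3, 2, 7}
(closed under both — stop)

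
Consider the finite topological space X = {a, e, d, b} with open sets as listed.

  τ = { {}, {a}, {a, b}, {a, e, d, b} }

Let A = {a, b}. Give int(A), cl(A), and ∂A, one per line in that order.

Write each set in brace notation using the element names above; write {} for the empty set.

int(A) = {a, b}
cl(A)  = {a, e, d, b}
∂A     = {e, d}

opens ⊆ A: {}, {a}, {a, b}; union → int = {a, b}
complement {e, d}; its interior {}; cl(A) = X∖{} = {a, e, d, b}
boundary = {a, e, d, b} ∖ {a, b} = {e, d}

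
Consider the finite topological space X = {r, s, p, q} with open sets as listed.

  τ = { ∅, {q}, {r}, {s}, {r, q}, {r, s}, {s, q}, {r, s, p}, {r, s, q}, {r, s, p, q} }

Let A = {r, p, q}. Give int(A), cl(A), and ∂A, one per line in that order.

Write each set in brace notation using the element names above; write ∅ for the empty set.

opens ⊆ A: ∅, {q}, {r}, {r, q}; union → int = {r, q}
complement {s}; its interior {s}; cl(A) = X∖{s} = {r, p, q}
boundary = {r, p, q} ∖ {r, q} = {p}

int(A) = {r, q}
cl(A)  = {r, p, q}
∂A     = {p}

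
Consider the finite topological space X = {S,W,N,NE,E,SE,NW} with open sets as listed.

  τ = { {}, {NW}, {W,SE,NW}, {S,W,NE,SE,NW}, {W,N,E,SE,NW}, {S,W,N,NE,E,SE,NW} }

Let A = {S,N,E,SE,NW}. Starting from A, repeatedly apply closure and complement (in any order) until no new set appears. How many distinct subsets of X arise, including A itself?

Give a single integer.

X∖A={W,NE}, int(X∖A)={}, hence cl(A)={S,W,N,NE,E,SE,NW}
Orbit (k=closure, c=complement):
  1. A     = {S,N,E,SE,NW}
  2. kA    = {S,W,N,NE,E,SE,NW}
  3. cA    = {W,NE}
  4. ckA   = {}
  5. kcA   = {S,W,N,NE,E,SE}
  6. ckcA  = {NW}
(closed under both — stop)

6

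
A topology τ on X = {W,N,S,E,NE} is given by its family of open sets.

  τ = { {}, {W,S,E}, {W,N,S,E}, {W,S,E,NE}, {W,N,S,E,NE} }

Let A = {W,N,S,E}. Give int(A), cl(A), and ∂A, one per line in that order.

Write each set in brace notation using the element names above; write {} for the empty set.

opens ⊆ A: {}, {W,S,E}, {W,N,S,E}; union → int = {W,N,S,E}
complement {NE}; its interior {}; cl(A) = X∖{} = {W,N,S,E,NE}
boundary = {W,N,S,E,NE} ∖ {W,N,S,E} = {NE}

int(A) = {W,N,S,E}
cl(A)  = {W,N,S,E,NE}
∂A     = {NE}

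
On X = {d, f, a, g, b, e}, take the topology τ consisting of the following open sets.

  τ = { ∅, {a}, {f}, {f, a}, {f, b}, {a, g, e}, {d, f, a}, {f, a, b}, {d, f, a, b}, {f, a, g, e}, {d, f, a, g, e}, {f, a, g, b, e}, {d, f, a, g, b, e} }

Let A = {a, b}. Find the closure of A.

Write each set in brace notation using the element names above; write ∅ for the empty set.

complement {d, f, g, e}; its interior {f}; cl(A) = X∖{f} = {d, a, g, b, e}

{d, a, g, b, e}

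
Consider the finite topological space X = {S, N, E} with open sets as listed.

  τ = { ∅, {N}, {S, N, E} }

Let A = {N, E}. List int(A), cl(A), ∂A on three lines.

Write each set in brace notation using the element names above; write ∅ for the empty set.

open subsets of A: ∅, {N}; so int(A) = {N}
closure: X∖int(X∖A) = X∖∅ = {S, N, E}
∂A = {S, N, E} minus {N} = {S, E}

int(A) = {N}
cl(A)  = {S, N, E}
∂A     = {S, E}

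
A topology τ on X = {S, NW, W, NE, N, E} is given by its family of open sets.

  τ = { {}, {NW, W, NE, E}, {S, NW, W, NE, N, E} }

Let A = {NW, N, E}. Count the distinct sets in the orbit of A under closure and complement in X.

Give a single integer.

4

complement {S, W, NE}; its interior {}; cl(A) = X∖{} = {S, NW, W, NE, N, E}
With k = closure, c = complement:
  1. A     = {NW, N, E}
  2. kA    = {S, NW, W, NE, N, E}
  3. cA    = {S, W, NE}
  4. ckA   = {}
k, c of each give nothing new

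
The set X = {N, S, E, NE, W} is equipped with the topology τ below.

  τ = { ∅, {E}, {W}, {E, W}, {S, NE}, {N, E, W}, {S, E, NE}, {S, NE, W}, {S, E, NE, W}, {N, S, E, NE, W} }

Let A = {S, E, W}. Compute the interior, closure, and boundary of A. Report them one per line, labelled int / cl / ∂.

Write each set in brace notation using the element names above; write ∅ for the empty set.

opens ⊆ A: ∅, {E}, {W}, {E, W}; union → int = {E, W}
complement {N, NE}; its interior ∅; cl(A) = X∖∅ = {N, S, E, NE, W}
boundary = {N, S, E, NE, W} ∖ {E, W} = {N, S, NE}

int(A) = {E, W}
cl(A)  = {N, S, E, NE, W}
∂A     = {N, S, NE}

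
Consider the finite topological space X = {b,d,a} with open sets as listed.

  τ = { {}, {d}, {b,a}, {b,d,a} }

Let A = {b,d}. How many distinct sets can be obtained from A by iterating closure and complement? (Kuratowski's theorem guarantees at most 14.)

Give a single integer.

cl via duality: int({a}) = {}, so X∖{} = {b,d,a}
Write k for closure, c for complement:
  1. A     = {b,d}
  2. kA    = {b,d,a}
  3. cA    = {a}
  4. ckA   = {}
  5. kcA   = {b,a}
  6. ckcA  = {d}
applying k or c yields no new set

6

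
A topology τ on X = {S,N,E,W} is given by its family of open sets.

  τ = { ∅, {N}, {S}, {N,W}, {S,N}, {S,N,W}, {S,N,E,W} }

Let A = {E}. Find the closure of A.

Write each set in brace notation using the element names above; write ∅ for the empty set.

{E}

cl via duality: int({S,N,W}) = {S,N,W}, so X∖{S,N,W} = {E}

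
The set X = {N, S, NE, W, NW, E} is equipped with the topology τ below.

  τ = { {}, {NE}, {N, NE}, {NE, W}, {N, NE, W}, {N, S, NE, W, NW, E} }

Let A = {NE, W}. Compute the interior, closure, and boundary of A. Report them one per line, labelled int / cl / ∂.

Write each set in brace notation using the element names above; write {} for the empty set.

opens ⊆ A: {}, {NE}, {NE, W}; union → int = {NE, W}
complement {N, S, NW, E}; its interior {}; cl(A) = X∖{} = {N, S, NE, W, NW, E}
boundary = {N, S, NE, W, NW, E} ∖ {NE, W} = {N, S, NW, E}

int(A) = {NE, W}
cl(A)  = {N, S, NE, W, NW, E}
∂A     = {N, S, NW, E}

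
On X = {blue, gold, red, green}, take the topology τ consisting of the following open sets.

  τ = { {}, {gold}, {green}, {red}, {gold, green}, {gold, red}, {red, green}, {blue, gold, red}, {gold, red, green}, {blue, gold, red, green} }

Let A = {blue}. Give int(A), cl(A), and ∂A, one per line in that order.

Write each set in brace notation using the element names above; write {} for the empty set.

open subsets of A: {}; so int(A) = {}
closure: X∖int(X∖A) = X∖{gold, red, green} = {blue}
∂A = {blue} minus {} = {blue}

int(A) = {}
cl(A)  = {blue}
∂A     = {blue}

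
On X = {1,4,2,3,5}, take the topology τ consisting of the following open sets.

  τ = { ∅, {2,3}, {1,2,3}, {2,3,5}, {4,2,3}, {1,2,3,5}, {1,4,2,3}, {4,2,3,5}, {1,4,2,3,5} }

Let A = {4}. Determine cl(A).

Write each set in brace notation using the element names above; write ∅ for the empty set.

cl via duality: int({1,2,3,5}) = {1,2,3,5}, so X∖{1,2,3,5} = {4}

{4}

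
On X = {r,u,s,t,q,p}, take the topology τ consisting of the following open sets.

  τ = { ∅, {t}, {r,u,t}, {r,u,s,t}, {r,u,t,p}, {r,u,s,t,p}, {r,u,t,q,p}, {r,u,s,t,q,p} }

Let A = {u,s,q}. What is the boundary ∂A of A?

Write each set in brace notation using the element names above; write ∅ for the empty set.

{r,u,s,q,p}

open subsets of A: ∅; so int(A) = ∅
closure: X∖int(X∖A) = X∖{t} = {r,u,s,q,p}
∂A = {r,u,s,q,p} minus ∅ = {r,u,s,q,p}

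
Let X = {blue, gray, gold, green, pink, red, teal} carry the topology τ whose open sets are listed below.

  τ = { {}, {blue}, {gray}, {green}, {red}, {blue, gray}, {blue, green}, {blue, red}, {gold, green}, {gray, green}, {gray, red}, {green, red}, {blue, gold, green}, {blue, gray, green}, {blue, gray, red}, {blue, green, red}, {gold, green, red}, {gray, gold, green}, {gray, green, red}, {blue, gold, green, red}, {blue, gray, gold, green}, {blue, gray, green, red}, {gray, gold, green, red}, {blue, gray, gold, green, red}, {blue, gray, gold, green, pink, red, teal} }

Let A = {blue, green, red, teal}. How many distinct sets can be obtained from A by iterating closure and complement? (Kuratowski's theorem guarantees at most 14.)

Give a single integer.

closure: X∖int(X∖A) = X∖{gray} = {blue, gold, green, pink, red, teal}
Let k=closure and c=complement:
  1. A     = {blue, green, red, teal}
  2. kA    = {blue, gold, green, pink, red, teal}
  3. cA    = {gray, gold, pink}
  4. ckA   = {gray}
  5. kcA   = {gray, gold, pink, teal}
  6. kckA  = {gray, pink, teal}
  7. ckcA  = {blue, green, red}
  8. ckckA = {blue, gold, green, red}
— saturated at 8

8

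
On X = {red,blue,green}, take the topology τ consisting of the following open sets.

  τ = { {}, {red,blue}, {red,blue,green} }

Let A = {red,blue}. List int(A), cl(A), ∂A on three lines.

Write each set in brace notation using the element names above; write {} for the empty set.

int(A) = {red,blue}
cl(A)  = {red,blue,green}
∂A     = {green}

interior: largest open inside A is {red,blue} (from {}, {red,blue})
cl via duality: int({green}) = {}, so X∖{} = {red,blue,green}
cl∖int = {green}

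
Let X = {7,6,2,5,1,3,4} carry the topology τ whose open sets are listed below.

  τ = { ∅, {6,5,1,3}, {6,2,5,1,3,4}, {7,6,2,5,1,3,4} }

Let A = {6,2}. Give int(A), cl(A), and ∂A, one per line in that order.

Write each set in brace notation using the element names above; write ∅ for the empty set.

interior: largest open inside A is ∅ (from ∅)
cl via duality: int({7,5,1,3,4}) = ∅, so X∖∅ = {7,6,2,5,1,3,4}
cl∖int = {7,6,2,5,1,3,4}

int(A) = ∅
cl(A)  = {7,6,2,5,1,3,4}
∂A     = {7,6,2,5,1,3,4}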